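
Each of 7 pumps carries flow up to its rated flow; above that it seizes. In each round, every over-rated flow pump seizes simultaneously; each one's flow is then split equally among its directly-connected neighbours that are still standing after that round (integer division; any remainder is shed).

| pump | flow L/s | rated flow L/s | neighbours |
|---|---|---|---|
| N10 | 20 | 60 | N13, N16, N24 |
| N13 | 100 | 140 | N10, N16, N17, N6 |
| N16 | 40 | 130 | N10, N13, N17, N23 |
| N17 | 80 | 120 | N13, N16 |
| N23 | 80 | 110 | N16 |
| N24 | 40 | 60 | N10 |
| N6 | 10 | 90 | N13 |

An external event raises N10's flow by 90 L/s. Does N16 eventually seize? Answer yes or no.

Round 1 — N10 at 110 > 60. N10 seizes.
  N10 sheds 110 L/s to N13, N16, N24: 36 each (2 lost).
    N13: 100+36 = 136 ≤ 140
    N16: 40+36 = 76 ≤ 130
    N24: 40+36 = 76 > 60
Round 2 — N24 seizes.
  N24 sheds 76 L/s: no online neighbours, lost.
No further seizures.

no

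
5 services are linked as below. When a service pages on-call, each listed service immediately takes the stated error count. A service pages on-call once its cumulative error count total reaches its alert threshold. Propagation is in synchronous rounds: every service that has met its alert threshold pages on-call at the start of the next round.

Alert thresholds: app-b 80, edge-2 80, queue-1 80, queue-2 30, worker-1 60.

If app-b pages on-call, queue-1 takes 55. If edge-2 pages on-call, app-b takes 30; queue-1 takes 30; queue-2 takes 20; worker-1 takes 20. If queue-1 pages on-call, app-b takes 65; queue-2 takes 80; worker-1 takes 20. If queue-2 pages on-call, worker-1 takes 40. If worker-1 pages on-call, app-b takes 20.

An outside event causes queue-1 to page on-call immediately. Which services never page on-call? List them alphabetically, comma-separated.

edge-2

Round 1 — queue-1 pages on-call (initial).
  app-b: +65 → 65 < 80
  queue-2: +80 → 80 ≥ 30
  worker-1: +20 → 20 < 60
Round 2 — queue-2 pages on-call.
  worker-1: +40 → 60 ≥ 60
Round 3 — worker-1 pages on-call.
  app-b: +20 → 85 ≥ 80
Round 4 — app-b pages on-call.
No further pages.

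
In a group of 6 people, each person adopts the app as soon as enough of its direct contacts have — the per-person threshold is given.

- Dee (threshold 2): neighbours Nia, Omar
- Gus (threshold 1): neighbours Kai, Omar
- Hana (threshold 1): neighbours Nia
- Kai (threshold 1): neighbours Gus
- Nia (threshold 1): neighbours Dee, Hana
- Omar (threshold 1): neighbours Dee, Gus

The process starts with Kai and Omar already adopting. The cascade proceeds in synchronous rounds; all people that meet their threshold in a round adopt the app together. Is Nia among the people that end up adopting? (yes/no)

no

Round 1 — Kai, Omar adopt the app (initial).
Round 2 — checking thresholds:
  Dee: 1 of 2 neighbours < 2, holds.
  Gus: 2 of 2 neighbours ≥ 1, adopts the app.
Round 3 — no new adoptions; cascade stops.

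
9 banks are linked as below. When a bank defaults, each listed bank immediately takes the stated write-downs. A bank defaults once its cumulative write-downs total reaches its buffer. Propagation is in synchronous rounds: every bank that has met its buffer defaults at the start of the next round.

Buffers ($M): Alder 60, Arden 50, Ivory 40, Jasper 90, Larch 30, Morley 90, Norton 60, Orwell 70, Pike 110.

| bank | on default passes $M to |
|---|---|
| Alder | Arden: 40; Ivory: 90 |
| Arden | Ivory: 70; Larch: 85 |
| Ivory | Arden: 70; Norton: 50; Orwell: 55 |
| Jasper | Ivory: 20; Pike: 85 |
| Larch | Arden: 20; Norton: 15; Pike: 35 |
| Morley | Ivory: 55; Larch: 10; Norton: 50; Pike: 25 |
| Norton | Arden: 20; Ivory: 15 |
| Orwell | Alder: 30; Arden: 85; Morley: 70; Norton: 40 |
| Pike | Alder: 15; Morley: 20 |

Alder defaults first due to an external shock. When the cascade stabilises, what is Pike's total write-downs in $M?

Round 1 — Alder defaults (initial).
  Arden: +40 → 40 < 50
  Ivory: +90 → 90 ≥ 40
Round 2 — Ivory defaults.
  Arden: +70 → 110 ≥ 50
  Norton: +50 → 50 < 60
  Orwell: +55 → 55 < 70
Round 3 — Arden defaults.
  Larch: +85 → 85 ≥ 30
Round 4 — Larch defaults.
  Norton: +15 → 65 ≥ 60
  Pike: +35 → 35 < 110
Round 5 — Norton defaults.
No further defaults.

35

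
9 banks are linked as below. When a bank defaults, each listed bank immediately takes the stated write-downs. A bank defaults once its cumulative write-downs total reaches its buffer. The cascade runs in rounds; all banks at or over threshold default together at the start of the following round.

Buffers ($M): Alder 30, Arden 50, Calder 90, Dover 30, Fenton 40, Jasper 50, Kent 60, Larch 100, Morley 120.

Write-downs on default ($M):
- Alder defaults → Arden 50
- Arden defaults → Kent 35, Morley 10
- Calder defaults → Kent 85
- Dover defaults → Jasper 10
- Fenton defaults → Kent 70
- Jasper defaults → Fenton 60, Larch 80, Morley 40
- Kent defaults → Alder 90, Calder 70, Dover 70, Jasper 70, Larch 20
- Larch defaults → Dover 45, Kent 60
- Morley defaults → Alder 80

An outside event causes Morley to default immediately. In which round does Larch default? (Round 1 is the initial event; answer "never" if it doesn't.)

Round 1 — Morley defaults (initial).
  Alder: +80 → 80 ≥ 30
Round 2 — Alder defaults.
  Arden: +50 → 50 ≥ 50
Round 3 — Arden defaults.
  Kent: +35 → 35 < 60
No further defaults.

never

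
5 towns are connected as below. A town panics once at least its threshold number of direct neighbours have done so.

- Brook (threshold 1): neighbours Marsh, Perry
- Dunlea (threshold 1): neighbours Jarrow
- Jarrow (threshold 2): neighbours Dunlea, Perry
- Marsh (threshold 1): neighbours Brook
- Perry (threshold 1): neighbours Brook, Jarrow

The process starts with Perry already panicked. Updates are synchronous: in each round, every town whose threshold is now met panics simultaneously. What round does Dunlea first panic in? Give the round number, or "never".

Round 1 — Perry panics (initial).
Round 2 — checking thresholds:
  Brook: 1 of 2 neighbours ≥ 1, panics.
  Jarrow: 1 of 2 neighbours < 2, holds.
Round 3 — checking thresholds:
  Jarrow: 1 of 2 neighbours < 2, holds.
  Marsh: 1 of 1 neighbours ≥ 1, panics.
Round 4 — no new panics; cascade stops.

never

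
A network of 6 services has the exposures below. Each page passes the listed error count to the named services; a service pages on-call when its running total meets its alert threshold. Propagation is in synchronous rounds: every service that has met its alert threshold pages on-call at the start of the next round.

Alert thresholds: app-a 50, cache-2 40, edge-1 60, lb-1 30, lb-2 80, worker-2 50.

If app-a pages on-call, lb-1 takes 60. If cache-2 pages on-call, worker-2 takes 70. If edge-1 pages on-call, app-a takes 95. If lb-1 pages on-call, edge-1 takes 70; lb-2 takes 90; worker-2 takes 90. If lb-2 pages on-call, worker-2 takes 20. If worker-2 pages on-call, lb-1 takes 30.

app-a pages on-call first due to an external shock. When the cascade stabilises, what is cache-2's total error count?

Round 1 — app-a pages on-call (initial).
  lb-1: +60 → 60 ≥ 30
Round 2 — lb-1 pages on-call.
  edge-1: +70 → 70 ≥ 60
  lb-2: +90 → 90 ≥ 80
  worker-2: +90 → 90 ≥ 50
Round 3 — edge-1, lb-2, worker-2 page on-call.
No further pages.

0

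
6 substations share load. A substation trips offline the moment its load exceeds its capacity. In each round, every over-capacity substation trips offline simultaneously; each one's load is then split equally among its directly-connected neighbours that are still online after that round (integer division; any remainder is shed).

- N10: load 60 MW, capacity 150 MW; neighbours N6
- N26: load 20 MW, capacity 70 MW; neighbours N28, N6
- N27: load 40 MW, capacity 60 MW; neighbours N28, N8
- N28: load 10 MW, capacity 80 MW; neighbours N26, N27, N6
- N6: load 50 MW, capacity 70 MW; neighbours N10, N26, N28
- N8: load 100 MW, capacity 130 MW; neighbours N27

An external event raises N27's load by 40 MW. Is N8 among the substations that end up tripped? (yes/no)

yes

Round 1 — N27 at 80 > 60. N27 trips offline.
  N27 sheds 80 MW to N28, N8: 40 each.
    N28: 10+40 = 50 ≤ 80
    N8: 100+40 = 140 > 130
Round 2 — N8 trips offline.
  N8 sheds 140 MW: no online neighbours, lost.
No further trips.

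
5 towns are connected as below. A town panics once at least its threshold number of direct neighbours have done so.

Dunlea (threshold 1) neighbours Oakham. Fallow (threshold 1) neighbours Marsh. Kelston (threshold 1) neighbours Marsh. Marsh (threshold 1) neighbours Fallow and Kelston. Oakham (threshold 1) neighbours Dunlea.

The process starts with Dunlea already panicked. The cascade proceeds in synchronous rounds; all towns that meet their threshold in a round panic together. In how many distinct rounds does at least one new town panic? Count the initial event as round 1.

2

Round 1 — Dunlea panics (initial).
Round 2 — checking thresholds:
  Oakham: 1 of 1 neighbours ≥ 1, panics.
Round 3 — no new panics; cascade stops.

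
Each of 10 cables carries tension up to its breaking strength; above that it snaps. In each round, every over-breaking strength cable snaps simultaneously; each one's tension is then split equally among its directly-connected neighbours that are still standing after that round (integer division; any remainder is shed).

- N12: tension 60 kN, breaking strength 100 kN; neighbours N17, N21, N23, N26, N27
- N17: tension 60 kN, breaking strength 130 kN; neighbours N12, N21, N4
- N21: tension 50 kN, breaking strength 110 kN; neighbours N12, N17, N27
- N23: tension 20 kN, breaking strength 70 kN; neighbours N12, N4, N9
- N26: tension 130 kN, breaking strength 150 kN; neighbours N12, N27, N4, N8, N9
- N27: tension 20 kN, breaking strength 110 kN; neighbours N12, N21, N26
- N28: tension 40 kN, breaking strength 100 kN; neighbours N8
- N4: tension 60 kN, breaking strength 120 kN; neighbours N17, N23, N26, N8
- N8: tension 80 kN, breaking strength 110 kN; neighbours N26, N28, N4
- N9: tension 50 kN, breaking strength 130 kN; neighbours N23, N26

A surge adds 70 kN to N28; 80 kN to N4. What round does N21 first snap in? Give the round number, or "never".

never

Round 1 — N28 at 110 > 100; N4 at 140 > 120. N28, N4 snap.
  N28 sheds 110 kN to N8: 110 each.
    N8: 80+110 = 190 > 110
  N4 sheds 140 kN to N17, N23, N26, N8: 35 each.
    N17: 60+35 = 95 ≤ 130
    N23: 20+35 = 55 ≤ 70
    N26: 130+35 = 165 > 150
    N8: 190+35 = 225 > 110
Round 2 — N26, N8 snap.
  N26 sheds 165 kN to N12, N27, N9: 55 each.
    N12: 60+55 = 115 > 100
    N27: 20+55 = 75 ≤ 110
    N9: 50+55 = 105 ≤ 130
  N8 sheds 225 kN: no online neighbours, lost.
Round 3 — N12 snaps.
  N12 sheds 115 kN to N17, N21, N23, N27: 28 each (3 lost).
    N17: 95+28 = 123 ≤ 130
    N21: 50+28 = 78 ≤ 110
    N23: 55+28 = 83 > 70
    N27: 75+28 = 103 ≤ 110
Round 4 — N23 snaps.
  N23 sheds 83 kN to N9: 83 each.
    N9: 105+83 = 188 > 130
Round 5 — N9 snaps.
  N9 sheds 188 kN: no online neighbours, lost.
No further breaks.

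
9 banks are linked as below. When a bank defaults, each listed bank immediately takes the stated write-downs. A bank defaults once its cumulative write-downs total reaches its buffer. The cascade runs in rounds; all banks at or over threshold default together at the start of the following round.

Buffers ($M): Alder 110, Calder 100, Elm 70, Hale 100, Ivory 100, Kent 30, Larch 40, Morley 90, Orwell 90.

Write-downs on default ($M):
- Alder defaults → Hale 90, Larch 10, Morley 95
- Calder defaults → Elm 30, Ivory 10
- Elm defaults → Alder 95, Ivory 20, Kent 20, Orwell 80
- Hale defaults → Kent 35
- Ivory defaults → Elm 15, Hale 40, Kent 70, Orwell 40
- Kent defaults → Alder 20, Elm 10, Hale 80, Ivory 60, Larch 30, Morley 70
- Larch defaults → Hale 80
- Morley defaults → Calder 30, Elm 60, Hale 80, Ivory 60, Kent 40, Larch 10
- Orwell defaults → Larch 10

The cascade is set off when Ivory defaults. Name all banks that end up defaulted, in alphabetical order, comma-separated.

Hale, Ivory, Kent

Round 1 — Ivory defaults (initial).
  Elm: +15 → 15 < 70
  Hale: +40 → 40 < 100
  Kent: +70 → 70 ≥ 30
  Orwell: +40 → 40 < 90
Round 2 — Kent defaults.
  Alder: +20 → 20 < 110
  Elm: +10 → 25 < 70
  Hale: +80 → 120 ≥ 100
  Larch: +30 → 30 < 40
  Morley: +70 → 70 < 90
Round 3 — Hale defaults.
No further defaults.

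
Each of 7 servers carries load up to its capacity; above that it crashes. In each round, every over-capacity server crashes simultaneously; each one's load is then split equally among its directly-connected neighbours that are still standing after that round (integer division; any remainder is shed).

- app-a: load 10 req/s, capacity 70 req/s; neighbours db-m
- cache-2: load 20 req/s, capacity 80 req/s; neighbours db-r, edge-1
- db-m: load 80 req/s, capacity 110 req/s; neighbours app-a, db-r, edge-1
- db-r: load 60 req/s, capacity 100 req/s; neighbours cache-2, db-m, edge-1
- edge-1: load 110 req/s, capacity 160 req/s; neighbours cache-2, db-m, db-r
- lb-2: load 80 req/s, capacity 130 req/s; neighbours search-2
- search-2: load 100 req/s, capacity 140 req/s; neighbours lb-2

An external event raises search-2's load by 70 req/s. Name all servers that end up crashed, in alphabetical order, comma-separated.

lb-2, search-2

Round 1 — search-2 at 170 > 140. search-2 crashes.
  search-2 sheds 170 req/s to lb-2: 170 each.
    lb-2: 80+170 = 250 > 130
Round 2 — lb-2 crashes.
  lb-2 sheds 250 req/s: no online neighbours, lost.
No further crashes.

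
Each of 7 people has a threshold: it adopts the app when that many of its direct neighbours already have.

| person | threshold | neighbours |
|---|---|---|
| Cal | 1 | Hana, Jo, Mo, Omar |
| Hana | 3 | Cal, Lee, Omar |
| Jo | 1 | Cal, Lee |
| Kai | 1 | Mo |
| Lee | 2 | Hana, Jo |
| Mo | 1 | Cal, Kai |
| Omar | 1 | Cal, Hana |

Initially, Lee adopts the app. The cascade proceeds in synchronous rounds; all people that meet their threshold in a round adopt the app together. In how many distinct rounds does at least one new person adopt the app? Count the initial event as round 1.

5

Round 1 — Lee adopts the app (initial).
Round 2 — checking thresholds:
  Hana: 1 of 3 neighbours < 3, not yet.
  Jo: 1 of 2 neighbours ≥ 1, adopts the app.
Round 3 — checking thresholds:
  Cal: 1 of 4 neighbours ≥ 1, adopts the app.
  Hana: 1 of 3 neighbours < 3, not yet.
Round 4 — checking thresholds:
  Hana: 2 of 3 neighbours < 3, not yet.
  Mo: 1 of 2 neighbours ≥ 1, adopts the app.
  Omar: 1 of 2 neighbours ≥ 1, adopts the app.
Round 5 — checking thresholds:
  Hana: 3 of 3 neighbours ≥ 3, adopts the app.
  Kai: 1 of 1 neighbours ≥ 1, adopts the app.
Round 6 — no new adoptions; cascade stops.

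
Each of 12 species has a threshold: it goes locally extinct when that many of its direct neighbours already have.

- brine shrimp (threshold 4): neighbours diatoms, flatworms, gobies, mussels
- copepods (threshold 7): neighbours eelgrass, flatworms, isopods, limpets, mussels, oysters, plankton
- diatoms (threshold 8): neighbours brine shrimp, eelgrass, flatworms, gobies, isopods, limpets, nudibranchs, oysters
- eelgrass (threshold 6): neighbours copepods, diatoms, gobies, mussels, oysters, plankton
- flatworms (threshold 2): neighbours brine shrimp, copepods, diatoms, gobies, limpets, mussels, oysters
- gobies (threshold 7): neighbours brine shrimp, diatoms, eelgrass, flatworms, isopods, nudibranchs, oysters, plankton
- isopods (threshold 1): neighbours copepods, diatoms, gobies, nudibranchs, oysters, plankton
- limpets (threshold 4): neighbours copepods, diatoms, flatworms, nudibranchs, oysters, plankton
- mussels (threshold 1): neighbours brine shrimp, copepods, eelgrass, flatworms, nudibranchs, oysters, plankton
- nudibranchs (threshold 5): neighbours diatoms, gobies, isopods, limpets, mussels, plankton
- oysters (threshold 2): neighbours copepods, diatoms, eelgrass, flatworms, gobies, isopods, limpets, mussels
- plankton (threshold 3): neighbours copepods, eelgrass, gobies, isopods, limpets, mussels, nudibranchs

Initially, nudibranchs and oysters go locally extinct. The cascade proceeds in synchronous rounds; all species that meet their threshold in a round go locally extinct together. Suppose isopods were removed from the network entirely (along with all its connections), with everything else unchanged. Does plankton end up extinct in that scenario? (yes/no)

no

With isopods removed:
Round 1 — nudibranchs, oysters go locally extinct (initial).
Round 2 — checking thresholds:
  copepods: 1 of 6 neighbours < 7, below threshold.
  diatoms: 2 of 7 neighbours < 8, below threshold.
  eelgrass: 1 of 6 neighbours < 6, below threshold.
  flatworms: 1 of 7 neighbours < 2, below threshold.
  gobies: 2 of 7 neighbours < 7, below threshold.
  limpets: 2 of 6 neighbours < 4, below threshold.
  mussels: 2 of 7 neighbours ≥ 1, goes locally extinct.
  plankton: 1 of 6 neighbours < 3, below threshold.
Round 3 — checking thresholds:
  brine shrimp: 1 of 4 neighbours < 4, below threshold.
  copepods: 2 of 6 neighbours < 7, below threshold.
  diatoms: 2 of 7 neighbours < 8, below threshold.
  eelgrass: 2 of 6 neighbours < 6, below threshold.
  flatworms: 2 of 7 neighbours ≥ 2, goes locally extinct.
  gobies: 2 of 7 neighbours < 7, below threshold.
  limpets: 2 of 6 neighbours < 4, below threshold.
  plankton: 2 of 6 neighbours < 3, below threshold.
Round 4 — no new extinctions; cascade stops.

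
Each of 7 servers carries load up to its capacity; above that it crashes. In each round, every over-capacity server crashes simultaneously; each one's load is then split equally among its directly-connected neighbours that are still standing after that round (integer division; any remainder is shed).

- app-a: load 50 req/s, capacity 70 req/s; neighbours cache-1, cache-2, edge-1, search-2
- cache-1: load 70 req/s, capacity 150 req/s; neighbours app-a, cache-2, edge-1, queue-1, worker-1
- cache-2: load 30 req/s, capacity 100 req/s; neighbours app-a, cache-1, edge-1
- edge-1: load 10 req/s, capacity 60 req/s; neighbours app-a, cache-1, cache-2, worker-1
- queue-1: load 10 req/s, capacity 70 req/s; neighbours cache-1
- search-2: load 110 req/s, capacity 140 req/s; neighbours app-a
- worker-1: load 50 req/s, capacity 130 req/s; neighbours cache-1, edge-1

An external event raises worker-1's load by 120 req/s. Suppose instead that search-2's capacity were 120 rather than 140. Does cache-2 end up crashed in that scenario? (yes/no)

yes

With search-2's capacity at 120:
Round 1 — worker-1 at 170 > 130. worker-1 crashes.
  worker-1 sheds 170 req/s to cache-1, edge-1: 85 each.
    cache-1: 70+85 = 155 > 150
    edge-1: 10+85 = 95 > 60
Round 2 — cache-1, edge-1 crash.
  cache-1 sheds 155 req/s to app-a, cache-2, queue-1: 51 each (2 lost).
    app-a: 50+51 = 101 > 70
    cache-2: 30+51 = 81 ≤ 100
    queue-1: 10+51 = 61 ≤ 70
  edge-1 sheds 95 req/s to app-a, cache-2: 47 each (1 lost).
    app-a: 101+47 = 148 > 70
    cache-2: 81+47 = 128 > 100
Round 3 — app-a, cache-2 crash.
  app-a sheds 148 req/s to search-2: 148 each.
    search-2: 110+148 = 258 > 120
  cache-2 sheds 128 req/s: no online neighbours, lost.
Round 4 — search-2 crashes.
  search-2 sheds 258 req/s: no online neighbours, lost.
No further crashes.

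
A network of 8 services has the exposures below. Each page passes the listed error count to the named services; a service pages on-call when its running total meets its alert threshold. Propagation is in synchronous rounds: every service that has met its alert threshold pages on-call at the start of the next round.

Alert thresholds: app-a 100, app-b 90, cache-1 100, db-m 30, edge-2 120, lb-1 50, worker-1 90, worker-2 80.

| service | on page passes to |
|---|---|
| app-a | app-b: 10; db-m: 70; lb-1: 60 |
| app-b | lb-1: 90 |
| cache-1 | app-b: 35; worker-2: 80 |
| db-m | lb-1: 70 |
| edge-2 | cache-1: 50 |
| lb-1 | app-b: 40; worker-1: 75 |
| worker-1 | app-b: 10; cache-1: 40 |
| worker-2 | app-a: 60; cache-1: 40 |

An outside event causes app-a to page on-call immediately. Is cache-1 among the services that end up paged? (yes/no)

no

Round 1 — app-a pages on-call (initial).
  app-b: +10 → 10 < 90
  db-m: +70 → 70 ≥ 30
  lb-1: +60 → 60 ≥ 50
Round 2 — db-m, lb-1 page on-call.
  app-b: +40 → 50 < 90
  worker-1: +75 → 75 < 90
No further pages.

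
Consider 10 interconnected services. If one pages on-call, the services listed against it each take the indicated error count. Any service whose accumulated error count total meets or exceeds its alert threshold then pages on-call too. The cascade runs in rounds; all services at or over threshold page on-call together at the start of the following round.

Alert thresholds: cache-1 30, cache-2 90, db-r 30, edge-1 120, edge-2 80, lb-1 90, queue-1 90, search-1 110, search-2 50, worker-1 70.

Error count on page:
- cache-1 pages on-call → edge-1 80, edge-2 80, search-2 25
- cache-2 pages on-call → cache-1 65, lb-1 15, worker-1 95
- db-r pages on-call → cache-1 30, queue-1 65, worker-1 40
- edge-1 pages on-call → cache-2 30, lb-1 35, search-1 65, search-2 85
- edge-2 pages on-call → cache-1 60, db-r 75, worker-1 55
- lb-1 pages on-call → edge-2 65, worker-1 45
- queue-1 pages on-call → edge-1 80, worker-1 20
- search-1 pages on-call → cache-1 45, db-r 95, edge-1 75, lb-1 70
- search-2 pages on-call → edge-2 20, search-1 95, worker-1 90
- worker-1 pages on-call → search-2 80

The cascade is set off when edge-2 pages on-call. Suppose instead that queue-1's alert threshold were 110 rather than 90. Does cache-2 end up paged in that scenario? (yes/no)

no

With queue-1's alert threshold at 110:
Round 1 — edge-2 pages on-call (initial).
  cache-1: +60 → 60 ≥ 30
  db-r: +75 → 75 ≥ 30
  worker-1: +55 → 55 < 70
Round 2 — cache-1, db-r page on-call.
  edge-1: +80 → 80 < 120
  queue-1: +65 → 65 < 110
  search-2: +25 → 25 < 50
  worker-1: +40 → 95 ≥ 70
Round 3 — worker-1 pages on-call.
  search-2: +80 → 105 ≥ 50
Round 4 — search-2 pages on-call.
  search-1: +95 → 95 < 110
No further pages.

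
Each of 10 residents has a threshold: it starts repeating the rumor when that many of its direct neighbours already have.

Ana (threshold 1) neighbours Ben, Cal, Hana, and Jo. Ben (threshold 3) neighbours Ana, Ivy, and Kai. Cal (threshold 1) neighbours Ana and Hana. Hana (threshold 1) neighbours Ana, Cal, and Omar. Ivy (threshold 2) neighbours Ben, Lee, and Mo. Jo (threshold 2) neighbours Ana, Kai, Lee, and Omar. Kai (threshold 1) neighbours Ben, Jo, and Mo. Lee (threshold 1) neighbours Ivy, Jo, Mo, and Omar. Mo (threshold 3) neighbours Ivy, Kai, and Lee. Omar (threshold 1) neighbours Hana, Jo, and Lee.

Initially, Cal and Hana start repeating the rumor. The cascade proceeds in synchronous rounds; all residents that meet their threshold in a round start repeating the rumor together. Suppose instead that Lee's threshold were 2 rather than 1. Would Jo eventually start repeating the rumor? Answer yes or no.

yes

With Lee's threshold at 2:
Round 1 — Cal, Hana start repeating the rumor (initial).
Round 2 — checking thresholds:
  Ana: 2 of 4 neighbours ≥ 1, starts repeating the rumor.
  Omar: 1 of 3 neighbours ≥ 1, starts repeating the rumor.
Round 3 — checking thresholds:
  Ben: 1 of 3 neighbours < 3, below threshold.
  Jo: 2 of 4 neighbours ≥ 2, starts repeating the rumor.
  Lee: 1 of 4 neighbours < 2, below threshold.
Round 4 — checking thresholds:
  Ben: 1 of 3 neighbours < 3, below threshold.
  Kai: 1 of 3 neighbours ≥ 1, starts repeating the rumor.
  Lee: 2 of 4 neighbours ≥ 2, starts repeating the rumor.
Round 5 — no new spreads; cascade stops.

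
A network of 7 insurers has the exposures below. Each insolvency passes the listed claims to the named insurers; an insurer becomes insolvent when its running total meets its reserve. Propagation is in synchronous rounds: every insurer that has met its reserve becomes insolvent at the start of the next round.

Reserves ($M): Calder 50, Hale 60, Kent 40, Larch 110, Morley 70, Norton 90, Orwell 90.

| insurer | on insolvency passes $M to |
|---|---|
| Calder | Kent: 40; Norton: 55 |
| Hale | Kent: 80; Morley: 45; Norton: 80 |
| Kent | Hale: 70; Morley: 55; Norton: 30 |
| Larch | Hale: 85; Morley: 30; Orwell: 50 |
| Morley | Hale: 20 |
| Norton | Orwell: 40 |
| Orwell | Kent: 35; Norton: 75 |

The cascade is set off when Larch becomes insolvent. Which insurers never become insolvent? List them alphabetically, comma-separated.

Calder

Round 1 — Larch becomes insolvent (initial).
  Hale: +85 → 85 ≥ 60
  Morley: +30 → 30 < 70
  Orwell: +50 → 50 < 90
Round 2 — Hale becomes insolvent.
  Kent: +80 → 80 ≥ 40
  Morley: +45 → 75 ≥ 70
  Norton: +80 → 80 < 90
Round 3 — Kent, Morley become insolvent.
  Norton: +30 → 110 ≥ 90
Round 4 — Norton becomes insolvent.
  Orwell: +40 → 90 ≥ 90
Round 5 — Orwell becomes insolvent.
No further insolvencies.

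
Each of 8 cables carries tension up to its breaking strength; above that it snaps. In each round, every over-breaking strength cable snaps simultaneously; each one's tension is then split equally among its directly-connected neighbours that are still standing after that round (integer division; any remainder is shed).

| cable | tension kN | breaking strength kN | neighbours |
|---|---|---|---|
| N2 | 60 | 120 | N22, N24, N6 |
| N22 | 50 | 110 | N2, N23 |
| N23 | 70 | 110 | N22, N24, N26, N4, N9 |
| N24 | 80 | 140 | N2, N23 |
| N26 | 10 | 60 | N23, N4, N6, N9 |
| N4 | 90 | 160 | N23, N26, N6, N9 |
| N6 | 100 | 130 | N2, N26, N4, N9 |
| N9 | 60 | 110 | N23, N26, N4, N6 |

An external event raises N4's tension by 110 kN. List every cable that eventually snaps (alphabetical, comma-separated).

N23, N26, N4, N6, N9

Round 1 — N4 at 200 > 160. N4 snaps.
  N4 sheds 200 kN to N23, N26, N6, N9: 50 each.
    N23: 70+50 = 120 > 110
    N26: 10+50 = 60 ≤ 60
    N6: 100+50 = 150 > 130
    N9: 60+50 = 110 ≤ 110
Round 2 — N23, N6 snap.
  N23 sheds 120 kN to N22, N24, N26, N9: 30 each.
    N22: 50+30 = 80 ≤ 110
    N24: 80+30 = 110 ≤ 140
    N26: 60+30 = 90 > 60
    N9: 110+30 = 140 > 110
  N6 sheds 150 kN to N2, N26, N9: 50 each.
    N2: 60+50 = 110 ≤ 120
    N26: 90+50 = 140 > 60
    N9: 140+50 = 190 > 110
Round 3 — N26, N9 snap.
  N26 sheds 140 kN: no online neighbours, lost.
  N9 sheds 190 kN: no online neighbours, lost.
No further breaks.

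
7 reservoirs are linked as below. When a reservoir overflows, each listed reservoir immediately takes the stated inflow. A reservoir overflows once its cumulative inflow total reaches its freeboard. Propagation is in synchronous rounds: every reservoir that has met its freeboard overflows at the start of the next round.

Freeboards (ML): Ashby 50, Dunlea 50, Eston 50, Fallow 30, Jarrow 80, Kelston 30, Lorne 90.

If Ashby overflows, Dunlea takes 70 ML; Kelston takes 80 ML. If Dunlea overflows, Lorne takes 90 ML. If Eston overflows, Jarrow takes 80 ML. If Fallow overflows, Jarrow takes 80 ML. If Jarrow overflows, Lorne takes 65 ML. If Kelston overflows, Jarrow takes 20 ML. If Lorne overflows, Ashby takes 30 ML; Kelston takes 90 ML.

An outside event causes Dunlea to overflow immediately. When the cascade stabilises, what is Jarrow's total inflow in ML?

Round 1 — Dunlea overflows (initial).
  Lorne: +90 → 90 ≥ 90
Round 2 — Lorne overflows.
  Ashby: +30 → 30 < 50
  Kelston: +90 → 90 ≥ 30
Round 3 — Kelston overflows.
  Jarrow: +20 → 20 < 80
No further overflows.

20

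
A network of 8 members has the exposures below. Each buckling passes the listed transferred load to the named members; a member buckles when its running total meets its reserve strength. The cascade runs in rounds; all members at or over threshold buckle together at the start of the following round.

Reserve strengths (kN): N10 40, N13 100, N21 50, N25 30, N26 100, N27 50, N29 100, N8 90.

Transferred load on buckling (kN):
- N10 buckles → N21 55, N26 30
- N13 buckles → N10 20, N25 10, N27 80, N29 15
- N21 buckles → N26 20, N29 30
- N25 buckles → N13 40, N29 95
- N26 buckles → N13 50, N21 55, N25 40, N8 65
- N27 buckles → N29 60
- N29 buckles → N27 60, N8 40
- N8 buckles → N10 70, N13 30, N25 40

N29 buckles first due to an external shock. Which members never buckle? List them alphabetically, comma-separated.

N10, N13, N21, N25, N26, N8

Round 1 — N29 buckles (initial).
  N27: +60 → 60 ≥ 50
  N8: +40 → 40 < 90
Round 2 — N27 buckles.
No further bucklings.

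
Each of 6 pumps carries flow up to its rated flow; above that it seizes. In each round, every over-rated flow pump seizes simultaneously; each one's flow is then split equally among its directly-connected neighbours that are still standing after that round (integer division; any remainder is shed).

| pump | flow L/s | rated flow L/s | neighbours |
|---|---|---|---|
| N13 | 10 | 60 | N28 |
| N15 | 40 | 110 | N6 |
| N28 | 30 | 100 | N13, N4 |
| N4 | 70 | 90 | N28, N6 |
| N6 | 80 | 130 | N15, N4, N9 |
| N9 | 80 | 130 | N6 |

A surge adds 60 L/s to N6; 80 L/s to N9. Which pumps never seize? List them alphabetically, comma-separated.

Round 1 — N6 at 140 > 130; N9 at 160 > 130. N6, N9 seize.
  N6 sheds 140 L/s to N15, N4: 70 each.
    N15: 40+70 = 110 ≤ 110
    N4: 70+70 = 140 > 90
  N9 sheds 160 L/s: no online neighbours, lost.
Round 2 — N4 seizes.
  N4 sheds 140 L/s to N28: 140 each.
    N28: 30+140 = 170 > 100
Round 3 — N28 seizes.
  N28 sheds 170 L/s to N13: 170 each.
    N13: 10+170 = 180 > 60
Round 4 — N13 seizes.
  N13 sheds 180 L/s: no online neighbours, lost.
No further seizures.

N15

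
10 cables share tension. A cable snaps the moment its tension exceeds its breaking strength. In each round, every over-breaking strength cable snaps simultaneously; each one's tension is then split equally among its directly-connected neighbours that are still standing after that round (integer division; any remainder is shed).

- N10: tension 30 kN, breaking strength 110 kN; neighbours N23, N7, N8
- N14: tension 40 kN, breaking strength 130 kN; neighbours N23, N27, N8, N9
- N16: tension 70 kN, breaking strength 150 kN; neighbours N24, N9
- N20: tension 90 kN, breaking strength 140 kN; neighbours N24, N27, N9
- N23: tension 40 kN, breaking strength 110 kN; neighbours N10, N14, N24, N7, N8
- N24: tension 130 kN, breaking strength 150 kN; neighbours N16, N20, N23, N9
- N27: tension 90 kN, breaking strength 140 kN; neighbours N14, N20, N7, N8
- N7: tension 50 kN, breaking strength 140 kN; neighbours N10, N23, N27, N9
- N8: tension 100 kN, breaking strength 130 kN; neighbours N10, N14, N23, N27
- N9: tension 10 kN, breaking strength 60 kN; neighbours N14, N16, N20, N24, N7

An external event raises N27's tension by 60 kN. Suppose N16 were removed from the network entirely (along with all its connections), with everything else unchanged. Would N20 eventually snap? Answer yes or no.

With N16 removed:
Round 1 — N27 at 150 > 140. N27 snaps.
  N27 sheds 150 kN to N14, N20, N7, N8: 37 each (2 lost).
    N14: 40+37 = 77 ≤ 130
    N20: 90+37 = 127 ≤ 140
    N7: 50+37 = 87 ≤ 140
    N8: 100+37 = 137 > 130
Round 2 — N8 snaps.
  N8 sheds 137 kN to N10, N14, N23: 45 each (2 lost).
    N10: 30+45 = 75 ≤ 110
    N14: 77+45 = 122 ≤ 130
    N23: 40+45 = 85 ≤ 110
No further breaks.

no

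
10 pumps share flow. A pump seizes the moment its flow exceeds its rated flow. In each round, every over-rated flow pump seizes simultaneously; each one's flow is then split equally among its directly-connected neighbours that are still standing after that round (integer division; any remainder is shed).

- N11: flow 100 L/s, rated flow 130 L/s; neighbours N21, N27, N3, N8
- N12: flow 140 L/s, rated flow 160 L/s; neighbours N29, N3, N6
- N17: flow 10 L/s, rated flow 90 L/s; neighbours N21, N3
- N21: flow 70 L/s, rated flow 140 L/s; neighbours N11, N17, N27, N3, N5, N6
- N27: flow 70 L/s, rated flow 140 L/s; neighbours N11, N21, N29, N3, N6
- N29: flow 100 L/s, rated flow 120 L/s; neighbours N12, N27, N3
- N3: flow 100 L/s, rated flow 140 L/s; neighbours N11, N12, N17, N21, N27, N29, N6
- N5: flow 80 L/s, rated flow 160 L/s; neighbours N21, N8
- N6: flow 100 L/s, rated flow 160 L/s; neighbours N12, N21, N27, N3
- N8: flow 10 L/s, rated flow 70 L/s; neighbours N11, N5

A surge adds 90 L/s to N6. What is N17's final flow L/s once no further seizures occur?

87

Round 1 — N6 at 190 > 160. N6 seizes.
  N6 sheds 190 L/s to N12, N21, N27, N3: 47 each (2 lost).
    N12: 140+47 = 187 > 160
    N21: 70+47 = 117 ≤ 140
    N27: 70+47 = 117 ≤ 140
    N3: 100+47 = 147 > 140
Round 2 — N12, N3 seize.
  N12 sheds 187 L/s to N29: 187 each.
    N29: 100+187 = 287 > 120
  N3 sheds 147 L/s to N11, N17, N21, N27, N29: 29 each (2 lost).
    N11: 100+29 = 129 ≤ 130
    N17: 10+29 = 39 ≤ 90
    N21: 117+29 = 146 > 140
    N27: 117+29 = 146 > 140
    N29: 287+29 = 316 > 120
Round 3 — N21, N27, N29 seize.
  N21 sheds 146 L/s to N11, N17, N5: 48 each (2 lost).
    N11: 129+48 = 177 > 130
    N17: 39+48 = 87 ≤ 90
    N5: 80+48 = 128 ≤ 160
  N27 sheds 146 L/s to N11: 146 each.
    N11: 177+146 = 323 > 130
  N29 sheds 316 L/s: no online neighbours, lost.
Round 4 — N11 seizes.
  N11 sheds 323 L/s to N8: 323 each.
    N8: 10+323 = 333 > 70
Round 5 — N8 seizes.
  N8 sheds 333 L/s to N5: 333 each.
    N5: 128+333 = 461 > 160
Round 6 — N5 seizes.
  N5 sheds 461 L/s: no online neighbours, lost.
No further seizures.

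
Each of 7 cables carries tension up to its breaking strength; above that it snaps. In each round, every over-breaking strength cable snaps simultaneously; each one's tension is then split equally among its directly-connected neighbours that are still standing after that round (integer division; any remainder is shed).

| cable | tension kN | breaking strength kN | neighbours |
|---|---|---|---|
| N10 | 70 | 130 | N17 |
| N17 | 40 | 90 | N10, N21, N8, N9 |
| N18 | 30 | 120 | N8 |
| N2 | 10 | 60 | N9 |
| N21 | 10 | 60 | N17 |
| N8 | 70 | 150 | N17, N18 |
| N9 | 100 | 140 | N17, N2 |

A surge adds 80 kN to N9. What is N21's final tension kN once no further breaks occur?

53

Round 1 — N9 at 180 > 140. N9 snaps.
  N9 sheds 180 kN to N17, N2: 90 each.
    N17: 40+90 = 130 > 90
    N2: 10+90 = 100 > 60
Round 2 — N17, N2 snap.
  N17 sheds 130 kN to N10, N21, N8: 43 each (1 lost).
    N10: 70+43 = 113 ≤ 130
    N21: 10+43 = 53 ≤ 60
    N8: 70+43 = 113 ≤ 150
  N2 sheds 100 kN: no online neighbours, lost.
No further breaks.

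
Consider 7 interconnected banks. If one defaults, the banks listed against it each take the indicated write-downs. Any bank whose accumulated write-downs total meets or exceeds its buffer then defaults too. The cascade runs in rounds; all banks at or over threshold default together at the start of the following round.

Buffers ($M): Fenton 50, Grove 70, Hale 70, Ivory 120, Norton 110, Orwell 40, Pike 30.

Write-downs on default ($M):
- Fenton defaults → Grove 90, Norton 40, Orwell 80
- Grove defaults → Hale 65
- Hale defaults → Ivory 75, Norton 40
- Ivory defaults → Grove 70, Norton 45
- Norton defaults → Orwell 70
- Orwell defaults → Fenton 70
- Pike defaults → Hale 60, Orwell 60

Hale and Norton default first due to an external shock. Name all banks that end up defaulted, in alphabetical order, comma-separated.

Round 1 — Hale, Norton default (initial).
  Ivory: +75 → 75 < 120
  Orwell: +70 → 70 ≥ 40
Round 2 — Orwell defaults.
  Fenton: +70 → 70 ≥ 50
Round 3 — Fenton defaults.
  Grove: +90 → 90 ≥ 70
Round 4 — Grove defaults.
No further defaults.

Fenton, Grove, Hale, Norton, Orwell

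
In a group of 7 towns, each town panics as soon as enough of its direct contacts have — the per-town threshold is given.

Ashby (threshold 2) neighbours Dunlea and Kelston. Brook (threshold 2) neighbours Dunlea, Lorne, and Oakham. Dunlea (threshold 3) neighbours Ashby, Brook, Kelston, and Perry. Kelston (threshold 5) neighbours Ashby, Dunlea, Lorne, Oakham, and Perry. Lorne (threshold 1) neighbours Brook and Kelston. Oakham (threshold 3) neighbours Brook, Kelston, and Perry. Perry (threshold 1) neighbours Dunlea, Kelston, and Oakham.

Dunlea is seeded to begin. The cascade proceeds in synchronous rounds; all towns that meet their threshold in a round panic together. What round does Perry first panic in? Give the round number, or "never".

Round 1 — Dunlea panics (initial).
Round 2 — checking thresholds:
  Ashby: 1 of 2 neighbours < 2, below threshold.
  Brook: 1 of 3 neighbours < 2, below threshold.
  Kelston: 1 of 5 neighbours < 5, below threshold.
  Perry: 1 of 3 neighbours ≥ 1, panics.
Round 3 — no new panics; cascade stops.

2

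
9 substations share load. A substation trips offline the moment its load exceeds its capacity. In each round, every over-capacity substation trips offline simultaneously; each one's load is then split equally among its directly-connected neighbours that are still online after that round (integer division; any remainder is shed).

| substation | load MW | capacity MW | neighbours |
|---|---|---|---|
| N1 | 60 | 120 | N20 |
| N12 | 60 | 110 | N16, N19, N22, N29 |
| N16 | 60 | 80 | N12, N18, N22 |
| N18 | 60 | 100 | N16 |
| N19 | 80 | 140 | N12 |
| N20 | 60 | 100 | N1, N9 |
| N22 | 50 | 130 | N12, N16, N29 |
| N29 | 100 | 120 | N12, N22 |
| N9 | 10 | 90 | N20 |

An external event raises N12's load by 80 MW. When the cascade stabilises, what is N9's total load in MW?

Round 1 — N12 at 140 > 110. N12 trips offline.
  N12 sheds 140 MW to N16, N19, N22, N29: 35 each.
    N16: 60+35 = 95 > 80
    N19: 80+35 = 115 ≤ 140
    N22: 50+35 = 85 ≤ 130
    N29: 100+35 = 135 > 120
Round 2 — N16, N29 trip offline.
  N16 sheds 95 MW to N18, N22: 47 each (1 lost).
    N18: 60+47 = 107 > 100
    N22: 85+47 = 132 > 130
  N29 sheds 135 MW to N22: 135 each.
    N22: 132+135 = 267 > 130
Round 3 — N18, N22 trip offline.
  N18 sheds 107 MW: no online neighbours, lost.
  N22 sheds 267 MW: no online neighbours, lost.
No further trips.

10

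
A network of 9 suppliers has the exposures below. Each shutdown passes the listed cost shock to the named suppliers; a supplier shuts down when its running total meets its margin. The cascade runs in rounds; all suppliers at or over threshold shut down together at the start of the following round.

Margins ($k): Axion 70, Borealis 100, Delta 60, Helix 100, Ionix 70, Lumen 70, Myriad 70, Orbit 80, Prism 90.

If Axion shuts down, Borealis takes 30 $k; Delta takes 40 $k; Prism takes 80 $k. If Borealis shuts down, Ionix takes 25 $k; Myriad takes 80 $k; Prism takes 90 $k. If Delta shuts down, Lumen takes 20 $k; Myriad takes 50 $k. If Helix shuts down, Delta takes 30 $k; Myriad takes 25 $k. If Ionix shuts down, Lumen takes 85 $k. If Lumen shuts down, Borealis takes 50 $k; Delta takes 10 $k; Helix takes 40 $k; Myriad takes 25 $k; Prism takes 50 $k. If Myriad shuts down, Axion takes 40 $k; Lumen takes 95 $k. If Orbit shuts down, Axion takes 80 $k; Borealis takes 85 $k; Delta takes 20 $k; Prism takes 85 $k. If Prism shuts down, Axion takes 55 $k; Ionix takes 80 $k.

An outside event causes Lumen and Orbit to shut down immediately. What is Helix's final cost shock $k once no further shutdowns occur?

Round 1 — Lumen, Orbit shut down (initial).
  Axion: +80 → 80 ≥ 70
  Borealis: +50+85 → 135 ≥ 100
  Delta: +10+20 → 30 < 60
  Helix: +40 → 40 < 100
  Myriad: +25 → 25 < 70
  Prism: +50+85 → 135 ≥ 90
Round 2 — Axion, Borealis, Prism shut down.
  Delta: +40 → 70 ≥ 60
  Ionix: +25+80 → 105 ≥ 70
  Myriad: +80 → 105 ≥ 70
Round 3 — Delta, Ionix, Myriad shut down.
No further shutdowns.

40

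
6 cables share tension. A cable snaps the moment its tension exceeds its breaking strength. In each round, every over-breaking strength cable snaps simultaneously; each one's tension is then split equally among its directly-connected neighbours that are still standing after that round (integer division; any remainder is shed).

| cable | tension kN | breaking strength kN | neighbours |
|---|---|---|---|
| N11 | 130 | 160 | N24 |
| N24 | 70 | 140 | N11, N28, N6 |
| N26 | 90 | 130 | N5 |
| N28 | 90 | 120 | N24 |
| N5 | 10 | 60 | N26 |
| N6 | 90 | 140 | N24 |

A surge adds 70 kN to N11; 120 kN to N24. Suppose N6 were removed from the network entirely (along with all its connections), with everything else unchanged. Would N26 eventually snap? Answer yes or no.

no

With N6 removed:
Round 1 — N11 at 200 > 160; N24 at 190 > 140. N11, N24 snap.
  N11 sheds 200 kN: no online neighbours, lost.
  N24 sheds 190 kN to N28: 190 each.
    N28: 90+190 = 280 > 120
Round 2 — N28 snaps.
  N28 sheds 280 kN: no online neighbours, lost.
No further breaks.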